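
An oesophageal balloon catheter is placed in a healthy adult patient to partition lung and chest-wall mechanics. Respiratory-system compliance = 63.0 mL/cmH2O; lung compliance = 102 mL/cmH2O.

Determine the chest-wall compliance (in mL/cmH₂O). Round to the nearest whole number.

1/Ccw = 1/Crs − 1/CL.
1/Ccw = 1/63.0 − 1/102 = 0.006069.
Ccw = 164.77 mL/cmH2O.

165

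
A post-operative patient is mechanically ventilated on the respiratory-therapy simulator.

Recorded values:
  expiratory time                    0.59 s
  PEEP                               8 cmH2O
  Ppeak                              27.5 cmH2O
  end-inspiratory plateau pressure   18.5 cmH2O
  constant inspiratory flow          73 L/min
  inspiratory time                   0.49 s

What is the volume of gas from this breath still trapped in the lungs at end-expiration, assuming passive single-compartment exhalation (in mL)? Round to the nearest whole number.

Flow: 73 L/min ÷ 60 = 1.2167 L/s.
Vt = flow × Ti = 1.2167 L/s × 0.49 s × 1000 mL/L = 596.18 mL.
R = (PIP − Pplat)/V̇ = (27.5 − 18.5) / 1.2167 = 9.0/1.2167 = 7.397 cmH2O·s/L.
C = Vt/(Pplat − PEEP) = 596.18 / (18.5 − 8) = 596.18/10.5 = 56.779 mL/cmH2O.
τ = R × C = 7.397 × 0.05678 L/cmH2O = 0.42 s.
Fraction remaining = e^(−Te/τ) = e^(−0.59/0.42) = 0.2454.
Trapped volume = 596.18 × 0.2454 = 146.3 mL.

146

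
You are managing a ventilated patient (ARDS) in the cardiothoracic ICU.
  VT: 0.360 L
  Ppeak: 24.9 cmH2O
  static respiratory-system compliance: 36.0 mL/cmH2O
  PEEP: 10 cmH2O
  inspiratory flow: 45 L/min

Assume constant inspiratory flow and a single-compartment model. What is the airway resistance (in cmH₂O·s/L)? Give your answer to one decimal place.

Flow: 45 L/min ÷ 60 = 0.75 L/s.
Equation of motion (constant flow): PIP = Vt/C + R·V̇ + PEEP.
R·V̇ = PIP − Vt/C − PEEP = 24.9 − 360/36.0 − 10 = 24.9 − 10.0 − 10 = 4.9 cmH2O.
R = 4.9 / 0.75 = 6.533 cmH2O·s/L.

6.5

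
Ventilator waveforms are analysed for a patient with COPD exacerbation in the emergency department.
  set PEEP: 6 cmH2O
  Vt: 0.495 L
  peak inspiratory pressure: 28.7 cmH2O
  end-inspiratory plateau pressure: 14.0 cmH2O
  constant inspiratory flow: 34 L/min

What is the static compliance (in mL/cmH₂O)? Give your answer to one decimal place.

61.9

Cstat = Vt / (Pplat − PEEP) = 495 / (14.0 − 6) = 495 / 8.0 = 61.875 mL/cmH2O.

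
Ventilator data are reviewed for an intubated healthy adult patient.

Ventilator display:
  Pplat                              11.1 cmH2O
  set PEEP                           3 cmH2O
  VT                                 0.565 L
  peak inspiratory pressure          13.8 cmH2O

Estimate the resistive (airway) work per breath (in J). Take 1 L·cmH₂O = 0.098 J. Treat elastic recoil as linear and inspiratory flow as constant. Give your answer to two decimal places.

0.15

With constant inspiratory flow the resistive pressure is constant at PIP − Pplat = 13.8 − 11.1 = 2.7 cmH2O, so resistive work = 2.7 × 0.565 = 1.526 L·cmH2O.
× 0.098 J/(L·cmH2O) → 0.1495 J.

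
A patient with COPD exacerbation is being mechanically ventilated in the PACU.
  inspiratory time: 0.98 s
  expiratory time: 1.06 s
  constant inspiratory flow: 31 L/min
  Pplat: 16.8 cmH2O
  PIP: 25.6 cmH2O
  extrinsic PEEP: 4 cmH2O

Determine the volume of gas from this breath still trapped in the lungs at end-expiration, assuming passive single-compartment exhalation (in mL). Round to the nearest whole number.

105

Flow: 31 L/min ÷ 60 = 0.5167 L/s.
Vt = flow × Ti = 0.5167 L/s × 0.98 s × 1000 mL/L = 506.37 mL.
R = (PIP − Pplat)/V̇ = (25.6 − 16.8) / 0.5167 = 8.8/0.5167 = 17.031 cmH2O·s/L.
C = Vt/(Pplat − PEEP) = 506.37 / (16.8 − 4) = 506.37/12.8 = 39.56 mL/cmH2O.
τ = R × C = 17.031 × 0.03956 L/cmH2O = 0.6737 s.
Fraction remaining = e^(−Te/τ) = e^(−1.06/0.6737) = 0.2073.
Trapped volume = 506.37 × 0.2073 = 104.97 mL.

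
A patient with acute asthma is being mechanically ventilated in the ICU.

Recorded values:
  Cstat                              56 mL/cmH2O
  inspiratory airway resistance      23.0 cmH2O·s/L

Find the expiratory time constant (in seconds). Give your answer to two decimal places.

τ = R × C = 23.0 × 56 mL/cmH2O = 23.0 × 0.056 L/cmH2O = 1.288 s.

1.29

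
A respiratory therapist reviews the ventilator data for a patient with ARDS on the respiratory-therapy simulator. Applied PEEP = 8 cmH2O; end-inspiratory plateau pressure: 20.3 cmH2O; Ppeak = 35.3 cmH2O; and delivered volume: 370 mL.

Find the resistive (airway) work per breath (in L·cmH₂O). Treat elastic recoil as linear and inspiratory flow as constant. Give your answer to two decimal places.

With constant inspiratory flow the resistive pressure is constant at PIP − Pplat = 35.3 − 20.3 = 15.0 cmH2O, so resistive work = 15.0 × 0.370 = 5.55 L·cmH2O.

5.55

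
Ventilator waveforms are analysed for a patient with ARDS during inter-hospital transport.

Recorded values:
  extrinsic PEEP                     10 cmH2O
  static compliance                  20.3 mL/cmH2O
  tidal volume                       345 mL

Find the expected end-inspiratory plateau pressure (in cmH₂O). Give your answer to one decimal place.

Pplat = PEEP + Vt / Cstat = 10 + 345 / 20.3 = 10 + 16.995 = 26.995 cmH2O.

27.0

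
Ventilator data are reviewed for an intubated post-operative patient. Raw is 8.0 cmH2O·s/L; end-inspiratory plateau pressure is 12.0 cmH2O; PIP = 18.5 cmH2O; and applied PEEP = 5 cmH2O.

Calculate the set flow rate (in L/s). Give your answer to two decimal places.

0.81

flow = (PIP − Pplat) / Raw = 6.5 / 8.0 = 0.8125 L/s.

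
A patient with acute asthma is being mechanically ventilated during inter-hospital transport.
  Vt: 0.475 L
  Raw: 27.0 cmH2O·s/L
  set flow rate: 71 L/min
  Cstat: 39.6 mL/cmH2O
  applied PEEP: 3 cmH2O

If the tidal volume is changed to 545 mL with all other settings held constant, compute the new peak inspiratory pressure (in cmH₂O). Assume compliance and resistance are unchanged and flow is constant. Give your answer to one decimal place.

48.7

Flow: 71 L/min ÷ 60 = 1.1833 L/s.
PIP = Vt/C + R·V̇ + PEEP (constant-flow equation of motion).
Only the elastic term changes: ΔPIP = ΔVt / C = (545 − 475) / 39.6 = 1.768 cmH2O.
Original PIP = 475/39.6 + 27.0×1.1833 + 3 = 46.944 cmH2O; new PIP = 46.944 + (1.768) = 48.712 cmH2O.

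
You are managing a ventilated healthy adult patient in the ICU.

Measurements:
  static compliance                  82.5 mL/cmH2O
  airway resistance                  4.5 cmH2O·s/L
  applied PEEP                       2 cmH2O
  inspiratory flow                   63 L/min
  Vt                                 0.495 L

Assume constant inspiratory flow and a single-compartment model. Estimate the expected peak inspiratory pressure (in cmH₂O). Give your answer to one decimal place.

12.7

Flow: 63 L/min ÷ 60 = 1.05 L/s.
Equation of motion (constant flow): PIP = Vt/C + R·V̇ + PEEP.
PIP = 495/82.5 + 4.5×1.05 + 2 = 6.0 + 4.725 + 2 = 12.725 cmH2O.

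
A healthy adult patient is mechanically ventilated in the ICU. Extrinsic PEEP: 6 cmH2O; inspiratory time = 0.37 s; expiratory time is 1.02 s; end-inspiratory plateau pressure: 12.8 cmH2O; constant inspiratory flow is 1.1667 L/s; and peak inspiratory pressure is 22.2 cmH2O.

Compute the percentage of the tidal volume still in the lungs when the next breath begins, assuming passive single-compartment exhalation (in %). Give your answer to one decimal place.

Vt = flow × Ti = 1.1667 L/s × 0.37 s × 1000 mL/L = 431.68 mL.
R = (PIP − Pplat)/V̇ = (22.2 − 12.8) / 1.1667 = 9.4/1.1667 = 8.057 cmH2O·s/L.
C = Vt/(Pplat − PEEP) = 431.68 / (12.8 − 6) = 431.68/6.8 = 63.482 mL/cmH2O.
τ = R × C = 8.057 × 0.06348 L/cmH2O = 0.5115 s.
Fraction remaining at end-expiration = e^(−Te/τ) = e^(−1.02/0.5115) = 0.1361 → 13.61%.

13.6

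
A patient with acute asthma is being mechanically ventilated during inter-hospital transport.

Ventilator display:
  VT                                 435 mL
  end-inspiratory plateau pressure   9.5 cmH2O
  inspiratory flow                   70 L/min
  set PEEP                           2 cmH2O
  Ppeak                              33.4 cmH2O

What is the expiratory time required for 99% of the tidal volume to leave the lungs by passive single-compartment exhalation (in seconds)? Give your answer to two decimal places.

5.47

Flow: 70 L/min ÷ 60 = 1.1667 L/s.
R = (PIP − Pplat)/V̇ = (33.4 − 9.5) / 1.1667 = 23.9/1.1667 = 20.485 cmH2O·s/L.
C = Vt/(Pplat − PEEP) = 435.0 / (9.5 − 2) = 435.0/7.5 = 58.0 mL/cmH2O.
τ = R × C = 20.485 × 0.058 L/cmH2O = 1.188 s.
t = −τ·ln(1 − 0.99) = −1.188·ln(0.01) = 5.471 s.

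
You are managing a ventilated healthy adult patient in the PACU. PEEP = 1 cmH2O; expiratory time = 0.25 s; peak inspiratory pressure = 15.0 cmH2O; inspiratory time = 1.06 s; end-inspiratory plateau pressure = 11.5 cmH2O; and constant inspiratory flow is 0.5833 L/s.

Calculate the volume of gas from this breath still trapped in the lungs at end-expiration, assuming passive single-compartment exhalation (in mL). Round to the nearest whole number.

305

Vt = flow × Ti = 0.5833 L/s × 1.06 s × 1000 mL/L = 618.3 mL.
R = (PIP − Pplat)/V̇ = (15.0 − 11.5) / 0.5833 = 3.5/0.5833 = 6.0 cmH2O·s/L.
C = Vt/(Pplat − PEEP) = 618.3 / (11.5 − 1) = 618.3/10.5 = 58.886 mL/cmH2O.
τ = R × C = 6.0 × 0.05889 L/cmH2O = 0.3533 s.
Fraction remaining = e^(−Te/τ) = e^(−0.25/0.3533) = 0.4928.
Trapped volume = 618.3 × 0.4928 = 304.7 mL.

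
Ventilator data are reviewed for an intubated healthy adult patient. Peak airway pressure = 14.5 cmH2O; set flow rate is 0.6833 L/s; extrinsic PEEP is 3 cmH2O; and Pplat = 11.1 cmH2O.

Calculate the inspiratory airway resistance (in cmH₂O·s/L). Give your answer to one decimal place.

Raw = (PIP − Pplat) / flow = (14.5 − 11.1) / 0.6833 = 3.4 / 0.6833 = 4.976 cmH2O·s/L.

5.0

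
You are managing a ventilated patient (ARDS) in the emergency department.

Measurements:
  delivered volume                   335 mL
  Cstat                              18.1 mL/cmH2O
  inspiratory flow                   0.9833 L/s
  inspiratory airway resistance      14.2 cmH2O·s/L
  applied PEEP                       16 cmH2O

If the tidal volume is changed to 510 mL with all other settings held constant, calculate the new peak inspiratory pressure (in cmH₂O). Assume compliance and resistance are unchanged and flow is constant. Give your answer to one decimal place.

PIP = Vt/C + R·V̇ + PEEP (constant-flow equation of motion).
Only the elastic term changes: ΔPIP = ΔVt / C = (510 − 335) / 18.1 = 9.669 cmH2O.
Original PIP = 335/18.1 + 14.2×0.9833 + 16 = 48.471 cmH2O; new PIP = 48.471 + (9.669) = 58.14 cmH2O.

58.1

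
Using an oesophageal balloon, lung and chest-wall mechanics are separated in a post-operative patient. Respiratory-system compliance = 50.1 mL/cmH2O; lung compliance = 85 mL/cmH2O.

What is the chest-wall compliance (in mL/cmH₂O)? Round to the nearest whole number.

122

1/Ccw = 1/Crs − 1/CL.
1/Ccw = 1/50.1 − 1/85 = 0.008195.
Ccw = 122.03 mL/cmH2O.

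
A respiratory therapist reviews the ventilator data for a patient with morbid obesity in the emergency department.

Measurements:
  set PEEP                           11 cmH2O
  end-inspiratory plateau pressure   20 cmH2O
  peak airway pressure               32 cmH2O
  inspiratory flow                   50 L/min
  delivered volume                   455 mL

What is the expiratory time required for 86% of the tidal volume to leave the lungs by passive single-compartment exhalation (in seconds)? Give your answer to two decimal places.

Flow: 50 L/min ÷ 60 = 0.8333 L/s.
R = (PIP − Pplat)/V̇ = (32 − 20) / 0.8333 = 12.0/0.8333 = 14.401 cmH2O·s/L.
C = Vt/(Pplat − PEEP) = 455.0 / (20 − 11) = 455.0/9.0 = 50.556 mL/cmH2O.
τ = R × C = 14.401 × 0.05056 L/cmH2O = 0.7281 s.
t = −τ·ln(1 − 0.86) = −0.7281·ln(0.14) = 1.432 s.

1.43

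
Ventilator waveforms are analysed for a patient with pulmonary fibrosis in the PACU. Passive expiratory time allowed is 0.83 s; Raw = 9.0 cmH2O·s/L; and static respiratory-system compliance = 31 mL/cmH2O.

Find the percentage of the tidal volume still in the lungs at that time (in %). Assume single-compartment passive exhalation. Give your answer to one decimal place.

5.1

τ = R × C = 9.0 × 31 mL/cmH2O = 9.0 × 0.031 L/cmH2O = 0.279 s.
Passive exhalation: V(t)/V₀ = e^(−t/τ) = e^(−0.83/0.279) = 0.05105.
Fraction remaining = 0.05105 → 5.105%.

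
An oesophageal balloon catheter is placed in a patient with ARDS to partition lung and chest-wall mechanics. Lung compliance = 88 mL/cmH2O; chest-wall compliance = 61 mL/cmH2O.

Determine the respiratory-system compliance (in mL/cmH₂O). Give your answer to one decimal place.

36.0

Lung and chest wall are elastances in series: 1/Crs = 1/CL + 1/Ccw.
1/Crs = 1/88 + 1/61 = 0.02776.
Crs = 36.023 mL/cmH2O.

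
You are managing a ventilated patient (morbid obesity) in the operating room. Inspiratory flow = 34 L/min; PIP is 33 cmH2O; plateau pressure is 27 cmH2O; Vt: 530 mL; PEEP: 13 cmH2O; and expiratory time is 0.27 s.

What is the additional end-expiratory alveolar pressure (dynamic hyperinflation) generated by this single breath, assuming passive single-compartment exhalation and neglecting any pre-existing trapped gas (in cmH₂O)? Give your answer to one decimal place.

7.1

Flow: 34 L/min ÷ 60 = 0.5667 L/s.
R = (PIP − Pplat)/V̇ = (33 − 27) / 0.5667 = 6.0/0.5667 = 10.588 cmH2O·s/L.
C = Vt/(Pplat − PEEP) = 530.0 / (27 − 13) = 530.0/14.0 = 37.857 mL/cmH2O.
τ = R × C = 10.588 × 0.03786 L/cmH2O = 0.4009 s.
Fraction remaining = e^(−Te/τ) = e^(−0.27/0.4009) = 0.5099; trapped volume = 530.0 × 0.5099 = 270.25 mL.
Additional alveolar pressure from trapping ≈ V_trapped / C = 270.25 / 37.857 = 7.139 cmH2O.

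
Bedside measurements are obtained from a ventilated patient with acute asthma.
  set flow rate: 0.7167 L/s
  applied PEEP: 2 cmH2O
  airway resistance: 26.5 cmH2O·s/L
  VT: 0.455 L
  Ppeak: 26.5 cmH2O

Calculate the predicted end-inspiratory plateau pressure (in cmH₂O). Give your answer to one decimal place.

7.5

Pplat = PIP − Raw × flow = 26.5 − 26.5 × 0.7167 = 26.5 − 18.993 = 7.507 cmH2O.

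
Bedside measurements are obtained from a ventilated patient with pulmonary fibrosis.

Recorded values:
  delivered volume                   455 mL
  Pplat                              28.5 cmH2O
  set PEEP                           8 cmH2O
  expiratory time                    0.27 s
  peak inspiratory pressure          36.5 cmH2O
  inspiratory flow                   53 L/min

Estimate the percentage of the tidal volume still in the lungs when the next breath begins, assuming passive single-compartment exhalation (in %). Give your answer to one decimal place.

Flow: 53 L/min ÷ 60 = 0.8833 L/s.
R = (PIP − Pplat)/V̇ = (36.5 − 28.5) / 0.8833 = 8.0/0.8833 = 9.057 cmH2O·s/L.
C = Vt/(Pplat − PEEP) = 455.0 / (28.5 − 8) = 455.0/20.5 = 22.195 mL/cmH2O.
τ = R × C = 9.057 × 0.0222 L/cmH2O = 0.2011 s.
Fraction remaining at end-expiration = e^(−Te/τ) = e^(−0.27/0.2011) = 0.2612 → 26.12%.

26.1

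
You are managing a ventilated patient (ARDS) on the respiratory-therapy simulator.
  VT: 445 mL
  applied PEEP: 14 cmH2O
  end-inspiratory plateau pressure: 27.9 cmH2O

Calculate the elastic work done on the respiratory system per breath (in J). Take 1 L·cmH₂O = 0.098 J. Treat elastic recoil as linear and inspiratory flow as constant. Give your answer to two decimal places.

0.30

Elastic work ≈ ½ × (Pplat − PEEP) × Vt = 0.5 × (27.9 − 14) × 0.445 L = 0.5 × 13.9 × 0.445 = 3.093 L·cmH2O.
× 0.098 J/(L·cmH2O) → 0.3031 J.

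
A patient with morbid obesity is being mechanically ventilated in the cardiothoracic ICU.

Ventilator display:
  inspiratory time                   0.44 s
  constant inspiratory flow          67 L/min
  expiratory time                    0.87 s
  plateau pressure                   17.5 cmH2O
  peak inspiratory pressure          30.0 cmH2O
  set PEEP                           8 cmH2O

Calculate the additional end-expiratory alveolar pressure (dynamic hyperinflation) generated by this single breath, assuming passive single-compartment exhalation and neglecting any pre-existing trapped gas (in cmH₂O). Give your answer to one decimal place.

2.1

Flow: 67 L/min ÷ 60 = 1.1167 L/s.
Vt = flow × Ti = 1.1167 L/s × 0.44 s × 1000 mL/L = 491.35 mL.
R = (PIP − Pplat)/V̇ = (30.0 − 17.5) / 1.1167 = 12.5/1.1167 = 11.194 cmH2O·s/L.
C = Vt/(Pplat − PEEP) = 491.35 / (17.5 − 8) = 491.35/9.5 = 51.721 mL/cmH2O.
τ = R × C = 11.194 × 0.05172 L/cmH2O = 0.579 s.
Fraction remaining = e^(−Te/τ) = e^(−0.87/0.579) = 0.2226; trapped volume = 491.35 × 0.2226 = 109.37 mL.
Additional alveolar pressure from trapping ≈ V_trapped / C = 109.37 / 51.721 = 2.115 cmH2O.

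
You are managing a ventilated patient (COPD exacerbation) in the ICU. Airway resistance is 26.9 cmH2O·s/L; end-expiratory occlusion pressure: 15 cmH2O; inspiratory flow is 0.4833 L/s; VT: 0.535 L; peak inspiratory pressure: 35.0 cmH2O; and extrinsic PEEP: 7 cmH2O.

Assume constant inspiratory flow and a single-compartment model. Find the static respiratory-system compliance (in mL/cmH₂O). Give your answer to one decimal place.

76.4

Total PEEP = 15 cmH2O (set 7 + intrinsic 8); this is the baseline alveolar pressure.
Equation of motion (constant flow): PIP = Vt/C + R·V̇ + PEEP.
Vt/C = PIP − R·V̇ − PEEP = 35.0 − 26.9×0.4833 − 15 = 35.0 − 13.001 − 15 = 6.999 cmH2O.
C = Vt / 6.999 = 535 / 6.999 = 76.439 mL/cmH2O.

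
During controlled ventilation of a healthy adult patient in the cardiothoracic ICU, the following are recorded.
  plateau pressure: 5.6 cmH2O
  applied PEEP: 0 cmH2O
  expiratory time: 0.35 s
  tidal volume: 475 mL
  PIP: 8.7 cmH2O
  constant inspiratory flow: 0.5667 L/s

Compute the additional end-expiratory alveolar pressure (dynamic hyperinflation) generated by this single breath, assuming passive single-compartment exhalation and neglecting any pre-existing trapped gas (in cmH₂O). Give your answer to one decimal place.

2.6

R = (PIP − Pplat)/V̇ = (8.7 − 5.6) / 0.5667 = 3.1/0.5667 = 5.47 cmH2O·s/L.
C = Vt/(Pplat − PEEP) = 475.0 / (5.6 − 0) = 475.0/5.6 = 84.821 mL/cmH2O.
τ = R × C = 5.47 × 0.08482 L/cmH2O = 0.464 s.
Fraction remaining = e^(−Te/τ) = e^(−0.35/0.464) = 0.4703; trapped volume = 475.0 × 0.4703 = 223.39 mL.
Additional alveolar pressure from trapping ≈ V_trapped / C = 223.39 / 84.821 = 2.634 cmH2O.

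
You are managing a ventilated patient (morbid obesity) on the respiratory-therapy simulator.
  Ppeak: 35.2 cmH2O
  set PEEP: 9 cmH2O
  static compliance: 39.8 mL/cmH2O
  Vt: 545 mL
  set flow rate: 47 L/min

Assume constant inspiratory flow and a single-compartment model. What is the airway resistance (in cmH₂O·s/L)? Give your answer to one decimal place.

16.0

Flow: 47 L/min ÷ 60 = 0.7833 L/s.
Equation of motion (constant flow): PIP = Vt/C + R·V̇ + PEEP.
R·V̇ = PIP − Vt/C − PEEP = 35.2 − 545/39.8 − 9 = 35.2 − 13.693 − 9 = 12.507 cmH2O.
R = 12.507 / 0.7833 = 15.967 cmH2O·s/L.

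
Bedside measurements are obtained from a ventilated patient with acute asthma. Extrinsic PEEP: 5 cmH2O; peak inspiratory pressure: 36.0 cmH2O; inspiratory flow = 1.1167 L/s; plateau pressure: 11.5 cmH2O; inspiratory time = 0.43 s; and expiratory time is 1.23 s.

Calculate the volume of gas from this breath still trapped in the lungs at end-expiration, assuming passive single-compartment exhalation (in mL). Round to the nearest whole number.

225

Vt = flow × Ti = 1.1167 L/s × 0.43 s × 1000 mL/L = 480.18 mL.
R = (PIP − Pplat)/V̇ = (36.0 − 11.5) / 1.1167 = 24.5/1.1167 = 21.94 cmH2O·s/L.
C = Vt/(Pplat − PEEP) = 480.18 / (11.5 − 5) = 480.18/6.5 = 73.874 mL/cmH2O.
τ = R × C = 21.94 × 0.07387 L/cmH2O = 1.621 s.
Fraction remaining = e^(−Te/τ) = e^(−1.23/1.621) = 0.4682.
Trapped volume = 480.18 × 0.4682 = 224.82 mL.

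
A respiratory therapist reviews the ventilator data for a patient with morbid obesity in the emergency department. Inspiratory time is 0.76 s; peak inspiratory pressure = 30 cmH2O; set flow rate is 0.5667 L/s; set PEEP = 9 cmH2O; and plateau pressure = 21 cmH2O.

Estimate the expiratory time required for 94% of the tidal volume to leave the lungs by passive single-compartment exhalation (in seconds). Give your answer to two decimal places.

Vt = flow × Ti = 0.5667 L/s × 0.76 s × 1000 mL/L = 430.69 mL.
R = (PIP − Pplat)/V̇ = (30 − 21) / 0.5667 = 9.0/0.5667 = 15.881 cmH2O·s/L.
C = Vt/(Pplat − PEEP) = 430.69 / (21 − 9) = 430.69/12.0 = 35.891 mL/cmH2O.
τ = R × C = 15.881 × 0.03589 L/cmH2O = 0.57 s.
t = −τ·ln(1 − 0.94) = −0.57·ln(0.06) = 1.604 s.

1.60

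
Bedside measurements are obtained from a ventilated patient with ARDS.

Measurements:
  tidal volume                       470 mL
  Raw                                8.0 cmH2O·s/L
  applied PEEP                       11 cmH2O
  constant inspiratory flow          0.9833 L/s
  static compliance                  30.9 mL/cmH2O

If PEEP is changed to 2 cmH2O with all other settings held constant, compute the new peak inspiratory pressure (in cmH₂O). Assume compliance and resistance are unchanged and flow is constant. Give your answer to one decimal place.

25.1

PIP = Vt/C + R·V̇ + PEEP (constant-flow equation of motion).
Only the baseline term changes: ΔPIP = ΔPEEP = 2 − 11 = -9.0 cmH2O.
Original PIP = 470/30.9 + 8.0×0.9833 + 11 = 34.077 cmH2O; new PIP = 34.077 + (-9.0) = 25.077 cmH2O.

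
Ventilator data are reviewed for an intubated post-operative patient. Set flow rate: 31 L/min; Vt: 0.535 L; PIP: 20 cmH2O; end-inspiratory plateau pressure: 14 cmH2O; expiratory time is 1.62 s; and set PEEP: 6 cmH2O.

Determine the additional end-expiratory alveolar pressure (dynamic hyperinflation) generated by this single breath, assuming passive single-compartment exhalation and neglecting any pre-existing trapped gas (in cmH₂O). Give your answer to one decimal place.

1.0

Flow: 31 L/min ÷ 60 = 0.5167 L/s.
R = (PIP − Pplat)/V̇ = (20 − 14) / 0.5167 = 6.0/0.5167 = 11.612 cmH2O·s/L.
C = Vt/(Pplat − PEEP) = 535.0 / (14 − 6) = 535.0/8.0 = 66.875 mL/cmH2O.
τ = R × C = 11.612 × 0.06688 L/cmH2O = 0.7766 s.
Fraction remaining = e^(−Te/τ) = e^(−1.62/0.7766) = 0.1242; trapped volume = 535.0 × 0.1242 = 66.447 mL.
Additional alveolar pressure from trapping ≈ V_trapped / C = 66.447 / 66.875 = 0.9936 cmH2O.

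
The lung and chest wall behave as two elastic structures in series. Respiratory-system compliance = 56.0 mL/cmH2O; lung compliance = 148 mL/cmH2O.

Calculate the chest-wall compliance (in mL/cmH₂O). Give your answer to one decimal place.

1/Ccw = 1/Crs − 1/CL.
1/Ccw = 1/56.0 − 1/148 = 0.0111.
Ccw = 90.09 mL/cmH2O.

90.1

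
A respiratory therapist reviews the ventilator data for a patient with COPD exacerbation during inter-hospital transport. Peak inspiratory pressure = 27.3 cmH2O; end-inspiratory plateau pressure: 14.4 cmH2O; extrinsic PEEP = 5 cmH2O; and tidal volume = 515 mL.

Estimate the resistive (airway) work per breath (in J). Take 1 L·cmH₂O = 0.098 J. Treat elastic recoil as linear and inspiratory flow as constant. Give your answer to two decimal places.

0.65

With constant inspiratory flow the resistive pressure is constant at PIP − Pplat = 27.3 − 14.4 = 12.9 cmH2O, so resistive work = 12.9 × 0.515 = 6.644 L·cmH2O.
× 0.098 J/(L·cmH2O) → 0.6511 J.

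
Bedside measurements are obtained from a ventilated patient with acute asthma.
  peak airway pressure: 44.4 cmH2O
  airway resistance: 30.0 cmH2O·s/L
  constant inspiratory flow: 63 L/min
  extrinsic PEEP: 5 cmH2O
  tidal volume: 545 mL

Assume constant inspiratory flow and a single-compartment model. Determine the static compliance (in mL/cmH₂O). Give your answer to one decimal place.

Flow: 63 L/min ÷ 60 = 1.05 L/s.
Equation of motion (constant flow): PIP = Vt/C + R·V̇ + PEEP.
Vt/C = PIP − R·V̇ − PEEP = 44.4 − 30.0×1.05 − 5 = 44.4 − 31.5 − 5 = 7.9 cmH2O.
C = Vt / 7.9 = 545 / 7.9 = 68.987 mL/cmH2O.

69.0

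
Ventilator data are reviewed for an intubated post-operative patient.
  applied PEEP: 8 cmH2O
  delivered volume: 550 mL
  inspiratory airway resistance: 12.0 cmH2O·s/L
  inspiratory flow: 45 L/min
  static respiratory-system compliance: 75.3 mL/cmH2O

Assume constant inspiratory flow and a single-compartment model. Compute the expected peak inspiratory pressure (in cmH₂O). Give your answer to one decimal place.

24.3

Flow: 45 L/min ÷ 60 = 0.75 L/s.
Equation of motion (constant flow): PIP = Vt/C + R·V̇ + PEEP.
PIP = 550/75.3 + 12.0×0.75 + 8 = 7.304 + 9.0 + 8 = 24.304 cmH2O.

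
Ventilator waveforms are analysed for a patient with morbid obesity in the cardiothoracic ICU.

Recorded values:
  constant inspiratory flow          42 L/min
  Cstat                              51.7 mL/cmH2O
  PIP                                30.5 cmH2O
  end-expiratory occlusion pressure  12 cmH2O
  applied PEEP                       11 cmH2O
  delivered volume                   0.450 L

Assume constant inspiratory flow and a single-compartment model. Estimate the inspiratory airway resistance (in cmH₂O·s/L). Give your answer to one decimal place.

14.0

Flow: 42 L/min ÷ 60 = 0.7 L/s.
Total PEEP = 12 cmH2O (set 11 + intrinsic 1); this is the baseline alveolar pressure.
Equation of motion (constant flow): PIP = Vt/C + R·V̇ + PEEP.
R·V̇ = PIP − Vt/C − PEEP = 30.5 − 450/51.7 − 12 = 30.5 − 8.704 − 12 = 9.796 cmH2O.
R = 9.796 / 0.7 = 13.994 cmH2O·s/L.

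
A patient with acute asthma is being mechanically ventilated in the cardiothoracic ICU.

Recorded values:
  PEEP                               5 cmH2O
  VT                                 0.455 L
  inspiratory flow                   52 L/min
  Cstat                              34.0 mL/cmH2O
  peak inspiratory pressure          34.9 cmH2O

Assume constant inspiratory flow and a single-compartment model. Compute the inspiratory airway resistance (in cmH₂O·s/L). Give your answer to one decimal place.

19.1

Flow: 52 L/min ÷ 60 = 0.8667 L/s.
Equation of motion (constant flow): PIP = Vt/C + R·V̇ + PEEP.
R·V̇ = PIP − Vt/C − PEEP = 34.9 − 455/34.0 − 5 = 34.9 − 13.382 − 5 = 16.518 cmH2O.
R = 16.518 / 0.8667 = 19.058 cmH2O·s/L.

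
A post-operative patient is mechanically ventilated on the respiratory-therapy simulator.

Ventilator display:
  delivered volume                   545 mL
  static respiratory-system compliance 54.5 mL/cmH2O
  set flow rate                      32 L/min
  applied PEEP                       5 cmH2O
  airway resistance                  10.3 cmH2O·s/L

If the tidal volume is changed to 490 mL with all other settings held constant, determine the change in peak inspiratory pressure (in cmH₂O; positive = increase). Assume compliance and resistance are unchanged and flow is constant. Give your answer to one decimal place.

-1.0

PIP = Vt/C + R·V̇ + PEEP (constant-flow equation of motion).
Only the elastic term changes: ΔPIP = ΔVt / C = (490 − 545) / 54.5 = -1.009 cmH2O.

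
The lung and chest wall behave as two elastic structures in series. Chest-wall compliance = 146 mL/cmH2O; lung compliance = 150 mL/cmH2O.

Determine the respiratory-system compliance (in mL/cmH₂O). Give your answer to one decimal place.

Lung and chest wall are elastances in series: 1/Crs = 1/CL + 1/Ccw.
1/Crs = 1/150 + 1/146 = 0.01352.
Crs = 73.964 mL/cmH2O.

74.0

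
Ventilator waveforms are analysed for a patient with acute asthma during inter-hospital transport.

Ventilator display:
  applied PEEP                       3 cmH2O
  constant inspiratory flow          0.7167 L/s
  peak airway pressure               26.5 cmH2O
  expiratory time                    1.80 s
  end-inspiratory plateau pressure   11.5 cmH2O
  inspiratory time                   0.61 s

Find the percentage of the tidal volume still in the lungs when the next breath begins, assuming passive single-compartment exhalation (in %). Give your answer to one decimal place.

18.8

Vt = flow × Ti = 0.7167 L/s × 0.61 s × 1000 mL/L = 437.19 mL.
R = (PIP − Pplat)/V̇ = (26.5 − 11.5) / 0.7167 = 15.0/0.7167 = 20.929 cmH2O·s/L.
C = Vt/(Pplat − PEEP) = 437.19 / (11.5 − 3) = 437.19/8.5 = 51.434 mL/cmH2O.
τ = R × C = 20.929 × 0.05143 L/cmH2O = 1.076 s.
Fraction remaining at end-expiration = e^(−Te/τ) = e^(−1.80/1.076) = 0.1877 → 18.77%.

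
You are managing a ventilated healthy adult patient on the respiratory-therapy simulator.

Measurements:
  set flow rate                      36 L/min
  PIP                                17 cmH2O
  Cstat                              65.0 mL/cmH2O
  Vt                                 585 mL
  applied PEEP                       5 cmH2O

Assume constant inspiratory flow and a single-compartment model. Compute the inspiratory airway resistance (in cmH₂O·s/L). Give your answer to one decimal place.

Flow: 36 L/min ÷ 60 = 0.6 L/s.
Equation of motion (constant flow): PIP = Vt/C + R·V̇ + PEEP.
R·V̇ = PIP − Vt/C − PEEP = 17 − 585/65.0 − 5 = 17 − 9.0 − 5 = 3.0 cmH2O.
R = 3.0 / 0.6 = 5.0 cmH2O·s/L.

5.0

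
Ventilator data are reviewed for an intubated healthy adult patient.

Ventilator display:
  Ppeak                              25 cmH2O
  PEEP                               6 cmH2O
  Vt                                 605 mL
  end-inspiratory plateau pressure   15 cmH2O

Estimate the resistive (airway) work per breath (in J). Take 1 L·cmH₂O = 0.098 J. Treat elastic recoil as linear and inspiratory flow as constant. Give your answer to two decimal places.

0.59

With constant inspiratory flow the resistive pressure is constant at PIP − Pplat = 25 − 15 = 10.0 cmH2O, so resistive work = 10.0 × 0.605 = 6.05 L·cmH2O.
× 0.098 J/(L·cmH2O) → 0.5929 J.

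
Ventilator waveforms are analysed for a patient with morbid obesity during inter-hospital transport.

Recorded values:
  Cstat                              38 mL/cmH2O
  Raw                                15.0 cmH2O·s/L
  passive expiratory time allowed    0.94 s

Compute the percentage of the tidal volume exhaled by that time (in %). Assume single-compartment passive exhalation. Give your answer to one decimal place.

80.8

τ = R × C = 15.0 × 38 mL/cmH2O = 15.0 × 0.038 L/cmH2O = 0.57 s.
Passive exhalation: V(t)/V₀ = e^(−t/τ) = e^(−0.94/0.57) = 0.1922.
Fraction exhaled = 1 − 0.1922 = 0.8078 → 80.78%.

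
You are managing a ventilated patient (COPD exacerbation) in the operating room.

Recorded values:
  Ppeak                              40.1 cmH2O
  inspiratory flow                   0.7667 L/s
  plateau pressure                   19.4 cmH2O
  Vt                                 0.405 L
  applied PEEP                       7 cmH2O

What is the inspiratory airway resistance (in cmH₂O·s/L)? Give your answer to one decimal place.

27.0

Raw = (PIP − Pplat) / flow = (40.1 − 19.4) / 0.7667 = 20.7 / 0.7667 = 26.999 cmH2O·s/L.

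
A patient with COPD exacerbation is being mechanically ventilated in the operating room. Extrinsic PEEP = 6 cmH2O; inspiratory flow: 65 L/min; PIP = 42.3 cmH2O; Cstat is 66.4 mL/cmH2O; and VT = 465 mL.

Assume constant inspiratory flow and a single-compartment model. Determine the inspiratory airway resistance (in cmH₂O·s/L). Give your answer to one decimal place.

Flow: 65 L/min ÷ 60 = 1.0833 L/s.
Equation of motion (constant flow): PIP = Vt/C + R·V̇ + PEEP.
R·V̇ = PIP − Vt/C − PEEP = 42.3 − 465/66.4 − 6 = 42.3 − 7.003 − 6 = 29.297 cmH2O.
R = 29.297 / 1.0833 = 27.044 cmH2O·s/L.

27.0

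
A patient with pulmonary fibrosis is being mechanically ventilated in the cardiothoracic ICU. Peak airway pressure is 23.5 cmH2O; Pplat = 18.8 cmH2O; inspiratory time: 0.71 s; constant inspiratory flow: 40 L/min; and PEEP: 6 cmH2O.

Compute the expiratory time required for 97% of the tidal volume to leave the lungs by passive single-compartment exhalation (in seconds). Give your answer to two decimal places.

0.91

Flow: 40 L/min ÷ 60 = 0.6667 L/s.
Vt = flow × Ti = 0.6667 L/s × 0.71 s × 1000 mL/L = 473.36 mL.
R = (PIP − Pplat)/V̇ = (23.5 − 18.8) / 0.6667 = 4.7/0.6667 = 7.05 cmH2O·s/L.
C = Vt/(Pplat − PEEP) = 473.36 / (18.8 − 6) = 473.36/12.8 = 36.981 mL/cmH2O.
τ = R × C = 7.05 × 0.03698 L/cmH2O = 0.2607 s.
t = −τ·ln(1 − 0.97) = −0.2607·ln(0.03) = 0.9142 s.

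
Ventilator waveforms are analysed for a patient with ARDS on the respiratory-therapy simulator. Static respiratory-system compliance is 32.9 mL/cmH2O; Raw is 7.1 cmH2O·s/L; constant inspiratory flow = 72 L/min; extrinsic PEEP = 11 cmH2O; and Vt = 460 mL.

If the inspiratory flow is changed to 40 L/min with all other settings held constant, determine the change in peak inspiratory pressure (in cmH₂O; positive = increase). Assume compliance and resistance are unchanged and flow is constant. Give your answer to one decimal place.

-3.8

Flow: 72 L/min ÷ 60 = 1.2 L/s.
New flow: 40 L/min ÷ 60 = 0.6667 L/s.
PIP = Vt/C + R·V̇ + PEEP (constant-flow equation of motion).
Only the resistive term changes: ΔPIP = R × ΔV̇ = 7.1 × (0.6667 − 1.2) = 7.1 × -0.5333 = -3.786 cmH2O.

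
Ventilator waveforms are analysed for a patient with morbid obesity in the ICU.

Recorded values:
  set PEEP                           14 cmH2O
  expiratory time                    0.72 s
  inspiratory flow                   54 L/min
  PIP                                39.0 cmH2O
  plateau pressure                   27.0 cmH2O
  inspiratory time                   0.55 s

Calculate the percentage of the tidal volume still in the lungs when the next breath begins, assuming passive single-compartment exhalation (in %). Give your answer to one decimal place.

24.2

Flow: 54 L/min ÷ 60 = 0.9 L/s.
Vt = flow × Ti = 0.9 L/s × 0.55 s × 1000 mL/L = 495.0 mL.
R = (PIP − Pplat)/V̇ = (39.0 − 27.0) / 0.9 = 12.0/0.9 = 13.333 cmH2O·s/L.
C = Vt/(Pplat − PEEP) = 495.0 / (27.0 − 14) = 495.0/13.0 = 38.077 mL/cmH2O.
τ = R × C = 13.333 × 0.03808 L/cmH2O = 0.5077 s.
Fraction remaining at end-expiration = e^(−Te/τ) = e^(−0.72/0.5077) = 0.2422 → 24.22%.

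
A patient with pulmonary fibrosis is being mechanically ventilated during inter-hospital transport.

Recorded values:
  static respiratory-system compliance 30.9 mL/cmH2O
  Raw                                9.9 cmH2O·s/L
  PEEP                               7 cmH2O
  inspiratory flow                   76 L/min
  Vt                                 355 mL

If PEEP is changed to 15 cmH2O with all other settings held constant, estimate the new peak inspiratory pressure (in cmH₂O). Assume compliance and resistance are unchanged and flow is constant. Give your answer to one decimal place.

39.0

Flow: 76 L/min ÷ 60 = 1.2667 L/s.
PIP = Vt/C + R·V̇ + PEEP (constant-flow equation of motion).
Only the baseline term changes: ΔPIP = ΔPEEP = 15 − 7 = 8.0 cmH2O.
Original PIP = 355/30.9 + 9.9×1.2667 + 7 = 31.029 cmH2O; new PIP = 31.029 + (8.0) = 39.029 cmH2O.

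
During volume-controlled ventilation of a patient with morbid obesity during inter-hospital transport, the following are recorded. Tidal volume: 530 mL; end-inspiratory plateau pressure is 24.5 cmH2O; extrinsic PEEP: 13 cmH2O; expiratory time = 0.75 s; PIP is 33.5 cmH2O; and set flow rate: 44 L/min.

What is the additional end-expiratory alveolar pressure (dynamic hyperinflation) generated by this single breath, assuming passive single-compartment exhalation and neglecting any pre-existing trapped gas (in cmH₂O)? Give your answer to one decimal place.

3.1

Flow: 44 L/min ÷ 60 = 0.7333 L/s.
R = (PIP − Pplat)/V̇ = (33.5 − 24.5) / 0.7333 = 9.0/0.7333 = 12.273 cmH2O·s/L.
C = Vt/(Pplat − PEEP) = 530.0 / (24.5 − 13) = 530.0/11.5 = 46.087 mL/cmH2O.
τ = R × C = 12.273 × 0.04609 L/cmH2O = 0.5657 s.
Fraction remaining = e^(−Te/τ) = e^(−0.75/0.5657) = 0.2656; trapped volume = 530.0 × 0.2656 = 140.77 mL.
Additional alveolar pressure from trapping ≈ V_trapped / C = 140.77 / 46.087 = 3.054 cmH2O.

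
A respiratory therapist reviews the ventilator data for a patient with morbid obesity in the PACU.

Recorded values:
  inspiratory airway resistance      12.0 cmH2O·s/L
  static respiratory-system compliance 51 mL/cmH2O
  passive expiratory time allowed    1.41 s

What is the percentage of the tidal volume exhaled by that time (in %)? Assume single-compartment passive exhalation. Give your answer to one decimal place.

90.0

τ = R × C = 12.0 × 51 mL/cmH2O = 12.0 × 0.051 L/cmH2O = 0.612 s.
Passive exhalation: V(t)/V₀ = e^(−t/τ) = e^(−1.41/0.612) = 0.09987.
Fraction exhaled = 1 − 0.09987 = 0.9001 → 90.01%.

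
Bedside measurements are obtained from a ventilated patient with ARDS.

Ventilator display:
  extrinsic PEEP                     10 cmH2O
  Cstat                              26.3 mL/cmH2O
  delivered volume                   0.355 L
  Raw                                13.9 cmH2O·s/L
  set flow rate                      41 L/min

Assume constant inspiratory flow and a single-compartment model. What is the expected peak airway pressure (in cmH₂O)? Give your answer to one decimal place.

33.0

Flow: 41 L/min ÷ 60 = 0.6833 L/s.
Equation of motion (constant flow): PIP = Vt/C + R·V̇ + PEEP.
PIP = 355/26.3 + 13.9×0.6833 + 10 = 13.498 + 9.498 + 10 = 32.996 cmH2O.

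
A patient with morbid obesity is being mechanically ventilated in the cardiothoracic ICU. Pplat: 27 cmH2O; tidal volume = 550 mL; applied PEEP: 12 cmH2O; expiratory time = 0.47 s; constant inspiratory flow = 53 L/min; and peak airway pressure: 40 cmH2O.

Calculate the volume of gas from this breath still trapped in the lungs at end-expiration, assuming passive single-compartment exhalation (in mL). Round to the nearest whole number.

230

Flow: 53 L/min ÷ 60 = 0.8833 L/s.
R = (PIP − Pplat)/V̇ = (40 − 27) / 0.8833 = 13.0/0.8833 = 14.718 cmH2O·s/L.
C = Vt/(Pplat − PEEP) = 550.0 / (27 − 12) = 550.0/15.0 = 36.667 mL/cmH2O.
τ = R × C = 14.718 × 0.03667 L/cmH2O = 0.5397 s.
Fraction remaining = e^(−Te/τ) = e^(−0.47/0.5397) = 0.4186.
Trapped volume = 550.0 × 0.4186 = 230.23 mL.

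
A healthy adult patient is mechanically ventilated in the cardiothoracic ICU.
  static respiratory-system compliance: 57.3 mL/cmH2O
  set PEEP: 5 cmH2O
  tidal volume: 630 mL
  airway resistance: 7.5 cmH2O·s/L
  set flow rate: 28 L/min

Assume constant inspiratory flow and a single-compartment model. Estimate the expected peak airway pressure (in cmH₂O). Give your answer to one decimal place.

Flow: 28 L/min ÷ 60 = 0.4667 L/s.
Equation of motion (constant flow): PIP = Vt/C + R·V̇ + PEEP.
PIP = 630/57.3 + 7.5×0.4667 + 5 = 10.995 + 3.5 + 5 = 19.495 cmH2O.

19.5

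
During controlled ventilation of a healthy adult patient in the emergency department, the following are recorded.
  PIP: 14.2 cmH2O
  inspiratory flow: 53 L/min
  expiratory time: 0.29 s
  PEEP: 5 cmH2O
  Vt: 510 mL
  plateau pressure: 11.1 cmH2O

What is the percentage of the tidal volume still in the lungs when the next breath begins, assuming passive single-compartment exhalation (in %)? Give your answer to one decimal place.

Flow: 53 L/min ÷ 60 = 0.8833 L/s.
R = (PIP − Pplat)/V̇ = (14.2 − 11.1) / 0.8833 = 3.1/0.8833 = 3.51 cmH2O·s/L.
C = Vt/(Pplat − PEEP) = 510.0 / (11.1 − 5) = 510.0/6.1 = 83.607 mL/cmH2O.
τ = R × C = 3.51 × 0.08361 L/cmH2O = 0.2935 s.
Fraction remaining at end-expiration = e^(−Te/τ) = e^(−0.29/0.2935) = 0.3723 → 37.23%.

37.2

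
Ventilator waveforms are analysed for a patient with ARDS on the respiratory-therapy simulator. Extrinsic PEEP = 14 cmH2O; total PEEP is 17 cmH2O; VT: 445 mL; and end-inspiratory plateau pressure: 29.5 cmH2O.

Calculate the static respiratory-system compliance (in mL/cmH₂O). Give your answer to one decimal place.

35.6

End-expiratory occlusion gives total PEEP = 17 cmH2O (intrinsic PEEP = 17 − 14 = 3). Use total PEEP for the elastic gradient.
Cstat = Vt / (Pplat − PEEPtotal) = 445 / (29.5 − 17) = 445 / 12.5 = 35.6 mL/cmH2O.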